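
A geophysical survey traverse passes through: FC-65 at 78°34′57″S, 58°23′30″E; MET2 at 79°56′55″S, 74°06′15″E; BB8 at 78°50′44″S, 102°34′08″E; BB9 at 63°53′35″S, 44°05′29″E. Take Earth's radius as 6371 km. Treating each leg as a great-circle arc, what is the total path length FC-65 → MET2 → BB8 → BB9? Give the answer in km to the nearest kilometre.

FC-65: φ = -78.58250°, λ = +58.39167°
MET2: φ = -79.94861°, λ = +74.10417°
BB8: φ = -78.84556°, λ = +102.56889°
BB9: φ = -63.89306°, λ = +44.09139°
FC-65→MET2: c = 0.056137 rad, d = 357.65 km
MET2→BB8: c = 0.092413 rad, d = 588.76 km
BB8→BB9: c = 0.388392 rad, d = 2474.44 km
Total = 357.65 + 588.76 + 2474.44 = 3420.85 km

3421 km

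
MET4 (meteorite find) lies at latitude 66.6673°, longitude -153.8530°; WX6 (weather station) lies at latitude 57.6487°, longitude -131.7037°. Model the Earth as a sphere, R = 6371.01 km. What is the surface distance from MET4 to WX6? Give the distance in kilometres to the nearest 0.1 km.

1511.3 km

Δφ = -9.0186°,  Δλ = 22.1493°
a = sin²(Δφ/2) + cos φ₁ cos φ₂ sin²(Δλ/2) = 0.014001
c = 2·arcsin(√a) = 0.237210 rad = 13.5912°
d = R·c = 6371.01 × 0.237210 = 1511.3 km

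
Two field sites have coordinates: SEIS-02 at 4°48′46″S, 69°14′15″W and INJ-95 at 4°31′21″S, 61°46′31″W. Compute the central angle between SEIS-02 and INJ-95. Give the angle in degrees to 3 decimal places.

7.443°

SEIS-02: φ = -4.81278°, λ = -69.23750°
INJ-95: φ = -4.52250°, λ = -61.77528°
Δφ = 0.2903°,  Δλ = 7.4622°
a = sin²(Δφ/2) + cos φ₁ cos φ₂ sin²(Δλ/2) = 0.004213
c = 2·arcsin(√a) = 0.129906 rad = 7.4431°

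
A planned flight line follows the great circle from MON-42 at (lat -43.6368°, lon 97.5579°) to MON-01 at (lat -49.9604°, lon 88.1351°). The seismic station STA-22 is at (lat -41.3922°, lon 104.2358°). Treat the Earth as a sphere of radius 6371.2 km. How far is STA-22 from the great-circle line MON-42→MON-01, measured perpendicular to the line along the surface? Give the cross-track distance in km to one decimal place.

δ₁₃ = central angle MON-42→STA-22 = 0.094383 rad  (haversine)
θ₁₃ = bearing MON-42→STA-22 = 67.771°,  θ₁₂ = bearing MON-42→MON-01 = 222.205°
dₓₜ = R·arcsin(sin δ₁₃ · sin(θ₁₃ − θ₁₂)) = 6371.2·arcsin(0.09424·sin(-154.434°)) = -259.190 km
|dₓₜ| = 259.190 km

259.2 km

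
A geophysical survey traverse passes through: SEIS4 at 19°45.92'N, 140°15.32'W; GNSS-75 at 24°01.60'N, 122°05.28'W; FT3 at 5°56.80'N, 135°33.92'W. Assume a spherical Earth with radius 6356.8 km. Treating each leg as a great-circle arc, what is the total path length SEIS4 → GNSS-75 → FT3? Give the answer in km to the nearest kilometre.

4395 km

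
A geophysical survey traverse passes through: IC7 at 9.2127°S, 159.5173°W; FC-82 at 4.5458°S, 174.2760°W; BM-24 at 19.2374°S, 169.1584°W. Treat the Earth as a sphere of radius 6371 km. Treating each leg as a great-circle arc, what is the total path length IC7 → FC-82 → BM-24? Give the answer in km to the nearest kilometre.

3435 km

IC7→FC-82: c = 0.268312 rad, d = 1709.41 km
FC-82→BM-24: c = 0.270815 rad, d = 1725.36 km
Total = 1709.41 + 1725.36 = 3434.78 km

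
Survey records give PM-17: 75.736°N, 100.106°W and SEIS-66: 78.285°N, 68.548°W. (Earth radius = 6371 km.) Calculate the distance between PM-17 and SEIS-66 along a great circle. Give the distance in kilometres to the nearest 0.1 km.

825.8 km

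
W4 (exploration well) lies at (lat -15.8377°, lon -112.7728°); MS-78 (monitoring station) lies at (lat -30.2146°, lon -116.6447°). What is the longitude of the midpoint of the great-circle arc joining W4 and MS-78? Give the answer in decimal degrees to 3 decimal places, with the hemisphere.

114.605°W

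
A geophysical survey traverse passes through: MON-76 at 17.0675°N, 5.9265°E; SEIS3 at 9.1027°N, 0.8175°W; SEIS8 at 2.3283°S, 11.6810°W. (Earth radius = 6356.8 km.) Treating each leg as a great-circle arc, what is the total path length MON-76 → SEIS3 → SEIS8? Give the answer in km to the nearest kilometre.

MON-76→SEIS3: c = 0.180120 rad, d = 1144.99 km
SEIS3→SEIS8: c = 0.274786 rad, d = 1746.76 km
Total = 1144.99 + 1746.76 = 2891.75 km

2892 km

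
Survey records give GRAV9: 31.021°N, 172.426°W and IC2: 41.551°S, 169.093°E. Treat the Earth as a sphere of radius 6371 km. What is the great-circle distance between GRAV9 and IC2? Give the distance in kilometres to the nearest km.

8289 km

Δφ = -72.5720°,  Δλ = -18.4810°
a = sin²(Δφ/2) + cos φ₁ cos φ₂ sin²(Δλ/2) = 0.366784
c = 2·arcsin(√a) = 1.301106 rad = 74.5479°
d = R·c = 6371 × 1.301106 = 8289.3 km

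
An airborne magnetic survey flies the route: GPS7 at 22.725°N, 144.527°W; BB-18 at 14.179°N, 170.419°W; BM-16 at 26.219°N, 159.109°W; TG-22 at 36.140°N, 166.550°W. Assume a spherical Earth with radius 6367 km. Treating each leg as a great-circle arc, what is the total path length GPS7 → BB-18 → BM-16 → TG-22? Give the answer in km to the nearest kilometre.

GPS7→BB-18: c = 0.453021 rad, d = 2884.38 km
BB-18→BM-16: c = 0.279797 rad, d = 1781.47 km
BM-16→TG-22: c = 0.205568 rad, d = 1308.85 km
Total = 2884.38 + 1781.47 + 1308.85 = 5974.71 km

5975 km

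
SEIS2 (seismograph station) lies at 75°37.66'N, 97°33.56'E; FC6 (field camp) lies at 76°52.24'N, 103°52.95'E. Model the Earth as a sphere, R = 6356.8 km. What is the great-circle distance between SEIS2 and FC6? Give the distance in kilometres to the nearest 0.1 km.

216.2 km

SEIS2: φ = +75.62767°, λ = +97.55933°
FC6: φ = +76.87067°, λ = +103.88250°
Δφ = 1.2430°,  Δλ = 6.3232°
a = sin²(Δφ/2) + cos φ₁ cos φ₂ sin²(Δλ/2) = 0.000289
c = 2·arcsin(√a) = 0.034011 rad = 1.9487°
d = R·c = 6356.8 × 0.034011 = 216.2 km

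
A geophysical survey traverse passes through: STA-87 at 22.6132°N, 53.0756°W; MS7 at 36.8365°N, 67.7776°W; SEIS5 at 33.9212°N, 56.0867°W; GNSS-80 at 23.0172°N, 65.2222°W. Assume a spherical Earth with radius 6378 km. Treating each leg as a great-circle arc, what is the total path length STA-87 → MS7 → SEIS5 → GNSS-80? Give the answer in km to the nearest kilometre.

STA-87→MS7: c = 0.332725 rad, d = 2122.12 km
MS7→SEIS5: c = 0.173837 rad, d = 1108.73 km
SEIS5→GNSS-80: c = 0.236099 rad, d = 1505.84 km
Total = 2122.12 + 1108.73 + 1505.84 = 4736.69 km

4737 km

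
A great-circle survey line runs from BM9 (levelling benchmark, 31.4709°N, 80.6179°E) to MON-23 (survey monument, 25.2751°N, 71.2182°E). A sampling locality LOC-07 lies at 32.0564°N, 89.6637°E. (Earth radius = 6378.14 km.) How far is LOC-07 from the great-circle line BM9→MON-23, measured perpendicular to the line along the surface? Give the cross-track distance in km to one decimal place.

399.3 km

δ₁₃ = central angle BM9→LOC-07 = 0.134582 rad  (haversine)
θ₁₃ = bearing BM9→LOC-07 = 83.271°,  θ₁₂ = bearing BM9→MON-23 = 235.477°
dₓₜ = R·arcsin(sin δ₁₃ · sin(θ₁₃ − θ₁₂)) = 6378.14·arcsin(0.13418·sin(-152.206°)) = -399.308 km
|dₓₜ| = 399.308 km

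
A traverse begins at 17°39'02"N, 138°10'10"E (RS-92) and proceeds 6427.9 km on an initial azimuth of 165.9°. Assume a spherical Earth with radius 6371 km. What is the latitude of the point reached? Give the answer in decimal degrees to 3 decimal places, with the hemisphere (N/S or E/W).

38.359°S

RS-92: φ = +17.65056°, λ = +138.16944°
δ = d/R = 6427.9/6371 = 1.008931 rad
φ₂ = arcsin(sin φ₁ cos δ + cos φ₁ sin δ cos θ)
   = arcsin(0.30321·0.53277 + 0.95292·0.84626·-0.96987) = -38.35905°
λ₂ = λ₁ + atan2(sin θ sin δ cos φ₁, cos δ − sin φ₁ sin φ₂) = 153.41261°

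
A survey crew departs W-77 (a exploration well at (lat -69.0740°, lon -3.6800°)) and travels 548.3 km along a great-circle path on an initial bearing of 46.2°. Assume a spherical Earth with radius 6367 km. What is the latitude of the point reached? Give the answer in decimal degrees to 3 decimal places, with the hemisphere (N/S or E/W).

65.411°S

δ = d/R = 548.3/6367 = 0.086116 rad
φ₂ = arcsin(sin φ₁ cos δ + cos φ₁ sin δ cos θ)
   = arcsin(-0.93404·0.99629 + 0.35716·0.08601·0.69214) = -65.41142°
λ₂ = λ₁ + atan2(sin θ sin δ cos φ₁, cos δ − sin φ₁ sin φ₂) = 4.90004°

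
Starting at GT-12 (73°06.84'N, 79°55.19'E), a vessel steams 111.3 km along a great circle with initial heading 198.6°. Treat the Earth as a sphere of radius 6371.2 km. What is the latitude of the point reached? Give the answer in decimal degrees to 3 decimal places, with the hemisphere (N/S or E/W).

GT-12: φ = +73.11400°, λ = +79.91983°
δ = d/R = 111.3/6371.2 = 0.017469 rad
φ₂ = arcsin(sin φ₁ cos δ + cos φ₁ sin δ cos θ)
   = arcsin(0.95688·0.99985 + 0.29047·0.01747·-0.94777) = 72.16259°
λ₂ = λ₁ + atan2(sin θ sin δ cos φ₁, cos δ − sin φ₁ sin φ₂) = 78.87761°

72.163°N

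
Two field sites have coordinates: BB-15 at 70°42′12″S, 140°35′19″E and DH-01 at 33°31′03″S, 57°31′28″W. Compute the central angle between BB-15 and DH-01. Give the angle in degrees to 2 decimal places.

BB-15: φ = -70.70333°, λ = +140.58861°
DH-01: φ = -33.51750°, λ = -57.52444°
Δφ = 37.1858°,  Δλ = 161.8869°
a = sin²(Δφ/2) + cos φ₁ cos φ₂ sin²(Δλ/2) = 0.370344
c = 2·arcsin(√a) = 1.308486 rad = 74.9707°

74.97°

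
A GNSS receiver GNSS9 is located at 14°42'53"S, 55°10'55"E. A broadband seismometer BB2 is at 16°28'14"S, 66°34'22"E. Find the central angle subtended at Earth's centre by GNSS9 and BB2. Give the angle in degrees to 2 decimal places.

11.11°

GNSS9: φ = -14.71472°, λ = +55.18194°
BB2: φ = -16.47056°, λ = +66.57278°
Δφ = -1.7558°,  Δλ = 11.3908°
a = sin²(Δφ/2) + cos φ₁ cos φ₂ sin²(Δλ/2) = 0.009369
c = 2·arcsin(√a) = 0.193896 rad = 11.1094°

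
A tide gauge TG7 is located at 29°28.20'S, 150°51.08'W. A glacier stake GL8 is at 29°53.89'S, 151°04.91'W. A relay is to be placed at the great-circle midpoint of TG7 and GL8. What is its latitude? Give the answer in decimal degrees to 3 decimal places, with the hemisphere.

29.684°S

TG7: φ = -29.47000°, λ = -150.85133°
GL8: φ = -29.89817°, λ = -151.08183°
Bx = cos φ₂ cos Δλ = 0.866906,  By = cos φ₂ sin Δλ = -0.003488
φₘ = atan2(sin φ₁ + sin φ₂, √((cos φ₁ + Bx)² + By²)) = -29.68413°
λₘ = λ₁ + atan2(By, cos φ₁ + Bx) = -150.96634°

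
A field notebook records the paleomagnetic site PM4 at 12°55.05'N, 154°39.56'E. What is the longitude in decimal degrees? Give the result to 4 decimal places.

154.6593°E

154° + 39.56′/60 = 154 + 0.65933 = 154.6593°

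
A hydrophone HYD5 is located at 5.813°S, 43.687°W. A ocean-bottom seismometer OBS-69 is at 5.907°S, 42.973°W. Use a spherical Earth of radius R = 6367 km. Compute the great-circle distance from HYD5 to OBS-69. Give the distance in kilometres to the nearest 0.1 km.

79.6 km

Δφ = -0.0940°,  Δλ = 0.7140°
a = sin²(Δφ/2) + cos φ₁ cos φ₂ sin²(Δλ/2) = 0.000039
c = 2·arcsin(√a) = 0.012505 rad = 0.7165°
d = R·c = 6367 × 0.012505 = 79.6 km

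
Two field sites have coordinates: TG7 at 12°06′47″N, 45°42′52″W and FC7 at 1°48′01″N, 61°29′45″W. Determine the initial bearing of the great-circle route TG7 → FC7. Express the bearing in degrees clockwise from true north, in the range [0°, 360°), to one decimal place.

237.8°

TG7: φ = +12.11306°, λ = -45.71444°
FC7: φ = +1.80028°, λ = -61.49583°
Δλ = -15.7814°
y = sin Δλ · cos φ₂ = -0.271833
x = cos φ₁ sin φ₂ − sin φ₁ cos φ₂ cos Δλ = -0.171116
θ = atan2(y, x) = -122.1899° → 237.8101° (mod 360°)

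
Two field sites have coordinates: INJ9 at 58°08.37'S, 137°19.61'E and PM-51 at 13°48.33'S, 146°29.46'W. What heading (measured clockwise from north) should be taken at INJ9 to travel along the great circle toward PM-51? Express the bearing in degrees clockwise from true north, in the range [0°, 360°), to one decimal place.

85.7°

INJ9: φ = -58.13950°, λ = +137.32683°
PM-51: φ = -13.80550°, λ = -146.49100°
Δλ = 76.1822°
y = sin Δλ · cos φ₂ = 0.943007
x = cos φ₁ sin φ₂ − sin φ₁ cos φ₂ cos Δλ = 0.071032
θ = atan2(y, x) = 85.6923° → 85.6923° (mod 360°)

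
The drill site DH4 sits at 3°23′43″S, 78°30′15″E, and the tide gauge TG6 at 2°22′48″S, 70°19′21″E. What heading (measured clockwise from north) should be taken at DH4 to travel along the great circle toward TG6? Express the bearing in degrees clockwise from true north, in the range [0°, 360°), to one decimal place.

DH4: φ = -3.39528°, λ = +78.50417°
TG6: φ = -2.38000°, λ = +70.32250°
Δλ = -8.1817°
y = sin Δλ · cos φ₂ = -0.142189
x = cos φ₁ sin φ₂ − sin φ₁ cos φ₂ cos Δλ = 0.017117
θ = atan2(y, x) = -83.1358° → 276.8642° (mod 360°)

276.9°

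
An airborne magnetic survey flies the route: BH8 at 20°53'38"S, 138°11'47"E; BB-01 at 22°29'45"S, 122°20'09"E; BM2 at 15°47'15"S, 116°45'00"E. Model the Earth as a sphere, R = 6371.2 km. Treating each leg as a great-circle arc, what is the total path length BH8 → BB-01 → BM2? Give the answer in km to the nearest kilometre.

2596 km

BH8: φ = -20.89389°, λ = +138.19639°
BB-01: φ = -22.49583°, λ = +122.33583°
BM2: φ = -15.78750°, λ = +116.75000°
BH8→BB-01: c = 0.258601 rad, d = 1647.60 km
BB-01→BM2: c = 0.148919 rad, d = 948.80 km
Total = 1647.60 + 948.80 = 2596.39 km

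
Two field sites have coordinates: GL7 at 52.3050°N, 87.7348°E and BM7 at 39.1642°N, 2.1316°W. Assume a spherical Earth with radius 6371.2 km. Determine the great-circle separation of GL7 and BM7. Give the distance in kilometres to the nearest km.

6666 km

Δφ = -13.1408°,  Δλ = -89.8664°
a = sin²(Δφ/2) + cos φ₁ cos φ₂ sin²(Δλ/2) = 0.249584
c = 2·arcsin(√a) = 1.046236 rad = 59.9449°
d = R·c = 6371.2 × 1.046236 = 6665.8 km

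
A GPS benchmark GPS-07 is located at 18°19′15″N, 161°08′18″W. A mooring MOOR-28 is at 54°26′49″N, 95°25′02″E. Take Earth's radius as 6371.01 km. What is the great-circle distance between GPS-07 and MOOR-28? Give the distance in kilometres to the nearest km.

9194 km

GPS-07: φ = +18.32083°, λ = -161.13833°
MOOR-28: φ = +54.44694°, λ = +95.41722°
Δφ = 36.1261°,  Δλ = -103.4444°
a = sin²(Δφ/2) + cos φ₁ cos φ₂ sin²(Δλ/2) = 0.436300
c = 2·arcsin(√a) = 1.443049 rad = 82.6806°
d = R·c = 6371.01 × 1.443049 = 9193.7 km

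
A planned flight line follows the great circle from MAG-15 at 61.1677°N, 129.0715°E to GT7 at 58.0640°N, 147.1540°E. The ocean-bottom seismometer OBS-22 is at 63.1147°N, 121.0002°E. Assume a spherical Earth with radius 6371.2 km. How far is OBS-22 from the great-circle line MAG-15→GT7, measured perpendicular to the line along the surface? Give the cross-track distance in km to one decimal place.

161.6 km

δ₁₃ = central angle MAG-15→OBS-22 = 0.074011 rad  (haversine)
θ₁₃ = bearing MAG-15→OBS-22 = 300.833°,  θ₁₂ = bearing MAG-15→GT7 = 100.779°
dₓₜ = R·arcsin(sin δ₁₃ · sin(θ₁₃ − θ₁₂)) = 6371.2·arcsin(0.07394·sin(200.055°)) = -161.570 km
|dₓₜ| = 161.570 km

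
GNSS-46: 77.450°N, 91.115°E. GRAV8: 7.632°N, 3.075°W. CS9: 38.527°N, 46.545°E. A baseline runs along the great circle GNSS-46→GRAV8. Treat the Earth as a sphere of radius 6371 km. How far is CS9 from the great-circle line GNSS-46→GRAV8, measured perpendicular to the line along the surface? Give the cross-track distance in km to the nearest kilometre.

3057 km

δ₁₃ = central angle GNSS-46→CS9 = 0.753789 rad  (haversine)
θ₁₃ = bearing GNSS-46→CS9 = 233.338°,  θ₁₂ = bearing GNSS-46→GRAV8 = 275.751°
dₓₜ = R·arcsin(sin δ₁₃ · sin(θ₁₃ − θ₁₂)) = 6371·arcsin(0.68441·sin(-42.412°)) = -3056.834 km
|dₓₜ| = 3056.834 km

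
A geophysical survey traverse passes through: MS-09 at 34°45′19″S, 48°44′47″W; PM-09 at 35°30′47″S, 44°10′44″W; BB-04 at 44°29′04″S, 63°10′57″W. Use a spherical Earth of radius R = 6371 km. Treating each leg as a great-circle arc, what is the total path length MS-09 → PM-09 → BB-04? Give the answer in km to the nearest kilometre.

2318 km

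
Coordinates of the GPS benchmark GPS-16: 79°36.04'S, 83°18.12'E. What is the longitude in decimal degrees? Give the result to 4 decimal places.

83° + 18.12′/60 = 83 + 0.30200 = 83.3020°

83.3020°E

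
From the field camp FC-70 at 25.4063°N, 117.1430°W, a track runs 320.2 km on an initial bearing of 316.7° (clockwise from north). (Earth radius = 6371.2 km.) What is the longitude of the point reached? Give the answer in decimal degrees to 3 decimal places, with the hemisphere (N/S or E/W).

119.369°W

δ = d/R = 320.2/6371.2 = 0.050257 rad
φ₂ = arcsin(sin φ₁ cos δ + cos φ₁ sin δ cos θ)
   = arcsin(0.42903·0.99874 + 0.90329·0.05024·0.72777) = 27.48507°
λ₂ = λ₁ + atan2(sin θ sin δ cos φ₁, cos δ − sin φ₁ sin φ₂) = -119.36872°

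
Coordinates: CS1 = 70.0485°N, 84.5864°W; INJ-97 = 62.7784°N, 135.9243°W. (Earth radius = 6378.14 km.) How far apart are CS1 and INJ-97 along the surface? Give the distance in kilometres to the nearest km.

2341 km

Δφ = -7.2701°,  Δλ = -51.3379°
a = sin²(Δφ/2) + cos φ₁ cos φ₂ sin²(Δλ/2) = 0.033307
c = 2·arcsin(√a) = 0.367064 rad = 21.0312°
d = R·c = 6378.14 × 0.367064 = 2341.2 km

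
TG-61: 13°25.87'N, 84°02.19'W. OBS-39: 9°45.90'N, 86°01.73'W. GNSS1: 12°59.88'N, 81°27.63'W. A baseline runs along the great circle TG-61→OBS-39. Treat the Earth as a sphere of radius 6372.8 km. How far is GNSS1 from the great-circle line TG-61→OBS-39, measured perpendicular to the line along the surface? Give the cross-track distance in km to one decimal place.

TG-61: φ = +13.43117°, λ = -84.03650°
OBS-39: φ = +9.76500°, λ = -86.02883°
GNSS1: φ = +12.99800°, λ = -81.46050°
δ₁₃ = central angle TG-61→GNSS1 = 0.044417 rad  (haversine)
θ₁₃ = bearing TG-61→GNSS1 = 99.504°,  θ₁₂ = bearing TG-61→OBS-39 = 208.235°
dₓₜ = R·arcsin(sin δ₁₃ · sin(θ₁₃ − θ₁₂)) = 6372.8·arcsin(0.04440·sin(-108.731°)) = -268.059 km
|dₓₜ| = 268.059 km

268.1 km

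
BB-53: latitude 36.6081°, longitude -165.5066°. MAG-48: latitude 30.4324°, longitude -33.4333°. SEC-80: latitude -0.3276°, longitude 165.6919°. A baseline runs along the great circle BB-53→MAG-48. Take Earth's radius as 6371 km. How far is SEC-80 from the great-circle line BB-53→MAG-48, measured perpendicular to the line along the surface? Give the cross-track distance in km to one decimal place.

δ₁₃ = central angle BB-53→SEC-80 = 0.795386 rad  (haversine)
θ₁₃ = bearing BB-53→SEC-80 = 222.425°,  θ₁₂ = bearing BB-53→MAG-48 = 40.433°
dₓₜ = R·arcsin(sin δ₁₃ · sin(θ₁₃ − θ₁₂)) = 6371·arcsin(0.71413·sin(181.992°)) = -158.129 km
|dₓₜ| = 158.129 km

158.1 km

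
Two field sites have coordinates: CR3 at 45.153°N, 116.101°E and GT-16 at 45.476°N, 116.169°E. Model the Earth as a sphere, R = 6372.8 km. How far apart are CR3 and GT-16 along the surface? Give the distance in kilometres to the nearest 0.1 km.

Δφ = 0.3230°,  Δλ = 0.0680°
a = sin²(Δφ/2) + cos φ₁ cos φ₂ sin²(Δλ/2) = 0.000008
c = 2·arcsin(√a) = 0.005699 rad = 0.3265°
d = R·c = 6372.8 × 0.005699 = 36.3 km

36.3 km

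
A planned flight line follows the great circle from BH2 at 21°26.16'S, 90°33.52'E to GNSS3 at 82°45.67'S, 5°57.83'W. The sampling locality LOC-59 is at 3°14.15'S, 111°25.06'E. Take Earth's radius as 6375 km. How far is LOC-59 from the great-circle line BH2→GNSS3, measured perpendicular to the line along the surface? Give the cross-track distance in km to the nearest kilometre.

BH2: φ = -21.43600°, λ = +90.55867°
GNSS3: φ = -82.76117°, λ = -5.96383°
LOC-59: φ = -3.23583°, λ = +111.41767°
δ₁₃ = central angle BH2→LOC-59 = 0.475505 rad  (haversine)
θ₁₃ = bearing BH2→LOC-59 = 50.947°,  θ₁₂ = bearing BH2→GNSS3 = 187.678°
dₓₜ = R·arcsin(sin δ₁₃ · sin(θ₁₃ − θ₁₂)) = 6375·arcsin(0.45779·sin(-136.731°)) = -2034.724 km
|dₓₜ| = 2034.724 km

2035 km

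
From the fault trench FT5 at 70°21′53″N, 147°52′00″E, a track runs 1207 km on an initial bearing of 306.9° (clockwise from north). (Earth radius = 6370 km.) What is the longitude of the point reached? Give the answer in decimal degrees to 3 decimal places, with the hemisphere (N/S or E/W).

FT5: φ = +70.36472°, λ = +147.86667°
δ = d/R = 1207/6370 = 0.189482 rad
φ₂ = arcsin(sin φ₁ cos δ + cos φ₁ sin δ cos θ)
   = arcsin(0.94185·0.98210 + 0.33603·0.18835·0.60042) = 74.36433°
λ₂ = λ₁ + atan2(sin θ sin δ cos φ₁, cos δ − sin φ₁ sin φ₂) = 113.89040°

113.890°E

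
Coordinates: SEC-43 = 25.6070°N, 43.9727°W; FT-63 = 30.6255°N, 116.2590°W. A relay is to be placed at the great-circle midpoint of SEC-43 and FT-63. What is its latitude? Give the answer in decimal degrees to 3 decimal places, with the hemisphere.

33.487°N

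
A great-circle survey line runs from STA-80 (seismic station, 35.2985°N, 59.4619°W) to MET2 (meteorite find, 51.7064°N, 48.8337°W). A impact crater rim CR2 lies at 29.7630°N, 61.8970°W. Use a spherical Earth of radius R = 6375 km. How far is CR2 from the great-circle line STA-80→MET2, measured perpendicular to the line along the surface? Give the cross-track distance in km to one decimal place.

6.7 km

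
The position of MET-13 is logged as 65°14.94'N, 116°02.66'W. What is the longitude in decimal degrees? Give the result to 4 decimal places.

116° + 2.66′/60 = 116 + 0.04433 = 116.0443°

116.0443°W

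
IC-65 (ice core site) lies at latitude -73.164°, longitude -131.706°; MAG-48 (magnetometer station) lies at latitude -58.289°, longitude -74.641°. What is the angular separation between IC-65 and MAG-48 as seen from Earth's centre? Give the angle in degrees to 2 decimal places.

Δφ = 14.8750°,  Δλ = 57.0650°
a = sin²(Δφ/2) + cos φ₁ cos φ₂ sin²(Δλ/2) = 0.051491
c = 2·arcsin(√a) = 0.457819 rad = 26.2311°

26.23°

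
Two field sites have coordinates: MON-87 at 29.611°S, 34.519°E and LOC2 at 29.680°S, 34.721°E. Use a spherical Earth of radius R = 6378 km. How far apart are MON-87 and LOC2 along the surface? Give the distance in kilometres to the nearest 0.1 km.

Δφ = -0.0690°,  Δλ = 0.2020°
a = sin²(Δφ/2) + cos φ₁ cos φ₂ sin²(Δλ/2) = 0.000003
c = 2·arcsin(√a) = 0.003292 rad = 0.1886°
d = R·c = 6378 × 0.003292 = 21.0 km

21.0 km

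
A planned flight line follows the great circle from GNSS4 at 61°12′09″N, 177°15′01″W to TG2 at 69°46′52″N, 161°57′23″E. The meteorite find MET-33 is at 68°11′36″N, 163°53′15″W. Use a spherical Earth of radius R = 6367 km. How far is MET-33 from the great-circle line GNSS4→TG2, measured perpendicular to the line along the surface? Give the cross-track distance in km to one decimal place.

GNSS4: φ = +61.20250°, λ = -177.25028°
TG2: φ = +69.78111°, λ = +161.95639°
MET-33: φ = +68.19333°, λ = -163.88750°
δ₁₃ = central angle GNSS4→MET-33 = 0.156871 rad  (haversine)
θ₁₃ = bearing GNSS4→MET-33 = 33.335°,  θ₁₂ = bearing GNSS4→TG2 = 324.004°
dₓₜ = R·arcsin(sin δ₁₃ · sin(θ₁₃ − θ₁₂)) = 6367·arcsin(0.15623·sin(-290.668°)) = 934.034 km
|dₓₜ| = 934.034 km

934.0 km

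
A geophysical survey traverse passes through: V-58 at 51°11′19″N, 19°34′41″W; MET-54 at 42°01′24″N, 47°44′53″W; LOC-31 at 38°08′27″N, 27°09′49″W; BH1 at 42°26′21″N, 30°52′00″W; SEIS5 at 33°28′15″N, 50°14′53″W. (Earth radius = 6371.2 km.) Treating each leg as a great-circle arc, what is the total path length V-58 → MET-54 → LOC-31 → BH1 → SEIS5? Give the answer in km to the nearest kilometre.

6696 km

V-58: φ = +51.18861°, λ = -19.57806°
MET-54: φ = +42.02333°, λ = -47.74806°
LOC-31: φ = +38.14083°, λ = -27.16361°
BH1: φ = +42.43917°, λ = -30.86667°
SEIS5: φ = +33.47083°, λ = -50.24806°
V-58→MET-54: c = 0.370676 rad, d = 2361.65 km
MET-54→LOC-31: c = 0.282353 rad, d = 1798.93 km
LOC-31→BH1: c = 0.089747 rad, d = 571.79 km
BH1→SEIS5: c = 0.308176 rad, d = 1963.45 km
Total = 2361.65 + 1798.93 + 571.79 + 1963.45 = 6695.82 km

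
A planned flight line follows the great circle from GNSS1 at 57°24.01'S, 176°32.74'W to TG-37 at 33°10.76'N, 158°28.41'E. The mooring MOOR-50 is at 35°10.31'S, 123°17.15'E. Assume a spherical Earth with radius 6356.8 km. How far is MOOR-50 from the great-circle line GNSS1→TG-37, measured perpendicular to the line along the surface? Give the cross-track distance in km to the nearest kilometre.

GNSS1: φ = -57.40017°, λ = -176.54567°
TG-37: φ = +33.17933°, λ = +158.47350°
MOOR-50: φ = -35.17183°, λ = +123.28583°
δ₁₃ = central angle GNSS1→MOOR-50 = 0.789277 rad  (haversine)
θ₁₃ = bearing GNSS1→MOOR-50 = 272.602°,  θ₁₂ = bearing GNSS1→TG-37 = 339.271°
dₓₜ = R·arcsin(sin δ₁₃ · sin(θ₁₃ − θ₁₂)) = 6356.8·arcsin(0.70984·sin(-66.670°)) = -4513.082 km
|dₓₜ| = 4513.082 km

4513 km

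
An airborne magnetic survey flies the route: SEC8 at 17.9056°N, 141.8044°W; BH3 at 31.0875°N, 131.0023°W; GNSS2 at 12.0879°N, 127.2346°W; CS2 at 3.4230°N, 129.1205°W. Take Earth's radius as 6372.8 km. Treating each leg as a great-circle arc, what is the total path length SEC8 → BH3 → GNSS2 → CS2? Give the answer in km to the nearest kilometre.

SEC8→BH3: c = 0.286598 rad, d = 1826.43 km
BH3→GNSS2: c = 0.337121 rad, d = 2148.40 km
GNSS2→CS2: c = 0.154701 rad, d = 985.88 km
Total = 1826.43 + 2148.40 + 985.88 = 4960.71 km

4961 km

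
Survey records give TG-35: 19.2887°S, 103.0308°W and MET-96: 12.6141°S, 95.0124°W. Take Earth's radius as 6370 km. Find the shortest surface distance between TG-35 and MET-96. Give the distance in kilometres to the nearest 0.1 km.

1133.2 km

Δφ = 6.6746°,  Δλ = 8.0184°
a = sin²(Δφ/2) + cos φ₁ cos φ₂ sin²(Δλ/2) = 0.007891
c = 2·arcsin(√a) = 0.177902 rad = 10.1930°
d = R·c = 6370 × 0.177902 = 1133.2 km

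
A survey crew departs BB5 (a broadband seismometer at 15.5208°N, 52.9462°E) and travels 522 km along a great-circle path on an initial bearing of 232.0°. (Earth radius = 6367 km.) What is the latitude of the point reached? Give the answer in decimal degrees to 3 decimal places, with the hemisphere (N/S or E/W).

12.598°N

δ = d/R = 522/6367 = 0.081985 rad
φ₂ = arcsin(sin φ₁ cos δ + cos φ₁ sin δ cos θ)
   = arcsin(0.26759·0.99664 + 0.96353·0.08189·-0.61566) = 12.59801°
λ₂ = λ₁ + atan2(sin θ sin δ cos φ₁, cos δ − sin φ₁ sin φ₂) = 49.15476°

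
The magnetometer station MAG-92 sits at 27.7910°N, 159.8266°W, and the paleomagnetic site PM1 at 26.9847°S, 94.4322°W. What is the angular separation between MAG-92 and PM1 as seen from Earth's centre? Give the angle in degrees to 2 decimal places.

Δφ = -54.7757°,  Δλ = 65.3944°
a = sin²(Δφ/2) + cos φ₁ cos φ₂ sin²(Δλ/2) = 0.441660
c = 2·arcsin(√a) = 1.453850 rad = 83.2995°

83.30°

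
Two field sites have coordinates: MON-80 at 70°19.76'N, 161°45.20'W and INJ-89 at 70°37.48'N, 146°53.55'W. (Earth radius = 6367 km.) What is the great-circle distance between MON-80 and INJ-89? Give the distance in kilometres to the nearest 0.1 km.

MON-80: φ = +70.32933°, λ = -161.75333°
INJ-89: φ = +70.62467°, λ = -146.89250°
Δφ = 0.2953°,  Δλ = 14.8608°
a = sin²(Δφ/2) + cos φ₁ cos φ₂ sin²(Δλ/2) = 0.001874
c = 2·arcsin(√a) = 0.086613 rad = 4.9626°
d = R·c = 6367 × 0.086613 = 551.5 km

551.5 km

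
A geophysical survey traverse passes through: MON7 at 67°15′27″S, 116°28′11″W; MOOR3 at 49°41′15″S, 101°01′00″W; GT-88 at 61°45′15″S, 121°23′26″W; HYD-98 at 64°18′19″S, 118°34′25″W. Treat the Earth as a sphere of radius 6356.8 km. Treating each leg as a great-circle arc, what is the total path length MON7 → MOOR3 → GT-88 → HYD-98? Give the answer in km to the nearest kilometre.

MON7: φ = -67.25750°, λ = -116.46972°
MOOR3: φ = -49.68750°, λ = -101.01667°
GT-88: φ = -61.75417°, λ = -121.39056°
HYD-98: φ = -64.30528°, λ = -118.57361°
MON7→MOOR3: c = 0.335313 rad, d = 2131.52 km
MOOR3→GT-88: c = 0.288222 rad, d = 1832.17 km
GT-88→HYD-98: c = 0.049785 rad, d = 316.48 km
Total = 2131.52 + 1832.17 + 316.48 = 4280.16 km

4280 km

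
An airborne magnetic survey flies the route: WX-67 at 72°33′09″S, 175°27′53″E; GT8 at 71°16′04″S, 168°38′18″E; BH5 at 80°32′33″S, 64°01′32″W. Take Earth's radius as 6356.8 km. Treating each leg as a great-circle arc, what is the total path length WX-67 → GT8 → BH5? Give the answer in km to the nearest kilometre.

3110 km

WX-67: φ = -72.55250°, λ = +175.46472°
GT8: φ = -71.26778°, λ = +168.63833°
BH5: φ = -80.54250°, λ = -64.02556°
WX-67→GT8: c = 0.043223 rad, d = 274.76 km
GT8→BH5: c = 0.446061 rad, d = 2835.52 km
Total = 274.76 + 2835.52 = 3110.28 km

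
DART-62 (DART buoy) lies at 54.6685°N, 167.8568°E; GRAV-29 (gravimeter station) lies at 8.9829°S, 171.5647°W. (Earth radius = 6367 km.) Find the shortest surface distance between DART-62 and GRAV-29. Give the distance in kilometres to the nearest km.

Δφ = -63.6514°,  Δλ = 20.5785°
a = sin²(Δφ/2) + cos φ₁ cos φ₂ sin²(Δλ/2) = 0.296308
c = 2·arcsin(√a) = 1.151209 rad = 65.9594°
d = R·c = 6367 × 1.151209 = 7329.8 km

7330 km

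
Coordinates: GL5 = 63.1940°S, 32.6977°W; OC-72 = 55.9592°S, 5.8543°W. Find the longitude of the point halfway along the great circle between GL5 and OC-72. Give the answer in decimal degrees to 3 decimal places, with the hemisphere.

17.804°W

Bx = cos φ₂ cos Δλ = 0.499463,  By = cos φ₂ sin Δλ = 0.252772
φₘ = atan2(sin φ₁ + sin φ₂, √((cos φ₁ + Bx)² + By²)) = -60.25656°
λₘ = λ₁ + atan2(By, cos φ₁ + Bx) = -17.80440°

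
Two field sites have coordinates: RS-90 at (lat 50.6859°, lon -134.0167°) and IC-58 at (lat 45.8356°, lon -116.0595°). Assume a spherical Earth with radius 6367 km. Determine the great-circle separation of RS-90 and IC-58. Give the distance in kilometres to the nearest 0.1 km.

Δφ = -4.8503°,  Δλ = 17.9572°
a = sin²(Δφ/2) + cos φ₁ cos φ₂ sin²(Δλ/2) = 0.012542
c = 2·arcsin(√a) = 0.224453 rad = 12.8602°
d = R·c = 6367 × 0.224453 = 1429.1 km

1429.1 km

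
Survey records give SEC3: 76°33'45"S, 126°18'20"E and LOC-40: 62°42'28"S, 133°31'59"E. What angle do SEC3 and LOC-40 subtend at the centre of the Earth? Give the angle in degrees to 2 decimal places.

14.06°

SEC3: φ = -76.56250°, λ = +126.30556°
LOC-40: φ = -62.70778°, λ = +133.53306°
Δφ = 13.8547°,  Δλ = 7.2275°
a = sin²(Δφ/2) + cos φ₁ cos φ₂ sin²(Δλ/2) = 0.014970
c = 2·arcsin(√a) = 0.245321 rad = 14.0559°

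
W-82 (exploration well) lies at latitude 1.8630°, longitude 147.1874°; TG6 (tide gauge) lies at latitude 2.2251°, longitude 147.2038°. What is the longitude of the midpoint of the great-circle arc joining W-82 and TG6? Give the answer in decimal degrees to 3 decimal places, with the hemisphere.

Bx = cos φ₂ cos Δλ = 0.999246,  By = cos φ₂ sin Δλ = 0.000286
φₘ = atan2(sin φ₁ + sin φ₂, √((cos φ₁ + Bx)² + By²)) = 2.04405°
λₘ = λ₁ + atan2(By, cos φ₁ + Bx) = 147.19560°

147.196°E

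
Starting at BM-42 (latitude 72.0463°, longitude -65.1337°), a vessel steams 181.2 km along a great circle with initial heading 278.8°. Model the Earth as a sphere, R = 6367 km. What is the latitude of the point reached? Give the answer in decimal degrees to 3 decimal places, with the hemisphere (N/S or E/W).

δ = d/R = 181.2/6367 = 0.028459 rad
φ₂ = arcsin(sin φ₁ cos δ + cos φ₁ sin δ cos θ)
   = arcsin(0.95131·0.99960 + 0.30825·0.02846·0.15299) = 72.22498°
λ₂ = λ₁ + atan2(sin θ sin δ cos φ₁, cos δ − sin φ₁ sin φ₂) = -70.41891°

72.225°N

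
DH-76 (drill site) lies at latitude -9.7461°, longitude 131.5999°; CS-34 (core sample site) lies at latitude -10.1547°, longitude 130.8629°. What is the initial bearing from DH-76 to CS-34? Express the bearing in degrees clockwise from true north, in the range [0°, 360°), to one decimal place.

Δλ = -0.7370°
y = sin Δλ · cos φ₂ = -0.012661
x = cos φ₁ sin φ₂ − sin φ₁ cos φ₂ cos Δλ = -0.007145
θ = atan2(y, x) = -119.4374° → 240.5626° (mod 360°)

240.6°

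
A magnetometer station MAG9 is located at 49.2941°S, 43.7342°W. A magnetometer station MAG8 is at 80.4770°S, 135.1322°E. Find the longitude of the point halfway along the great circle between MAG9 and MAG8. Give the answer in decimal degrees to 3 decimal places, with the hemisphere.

43.349°W

Bx = cos φ₂ cos Δλ = -0.165411,  By = cos φ₂ sin Δλ = 0.003273
φₘ = atan2(sin φ₁ + sin φ₂, √((cos φ₁ + Bx)² + By²)) = -74.40723°
λₘ = λ₁ + atan2(By, cos φ₁ + Bx) = -43.34894°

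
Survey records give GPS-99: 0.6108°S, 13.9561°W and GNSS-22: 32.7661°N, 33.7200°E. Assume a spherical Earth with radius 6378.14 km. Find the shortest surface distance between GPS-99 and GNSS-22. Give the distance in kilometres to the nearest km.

6225 km

Δφ = 33.3769°,  Δλ = 47.6761°
a = sin²(Δφ/2) + cos φ₁ cos φ₂ sin²(Δλ/2) = 0.219807
c = 2·arcsin(√a) = 0.975945 rad = 55.9176°
d = R·c = 6378.14 × 0.975945 = 6224.7 km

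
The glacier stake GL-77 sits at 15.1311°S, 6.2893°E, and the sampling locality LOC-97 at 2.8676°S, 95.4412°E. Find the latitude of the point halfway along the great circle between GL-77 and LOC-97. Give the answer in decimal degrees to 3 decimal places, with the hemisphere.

12.533°S

Bx = cos φ₂ cos Δλ = 0.014783,  By = cos φ₂ sin Δλ = 0.998638
φₘ = atan2(sin φ₁ + sin φ₂, √((cos φ₁ + Bx)² + By²)) = -12.53318°
λₘ = λ₁ + atan2(By, cos φ₁ + Bx) = 51.82566°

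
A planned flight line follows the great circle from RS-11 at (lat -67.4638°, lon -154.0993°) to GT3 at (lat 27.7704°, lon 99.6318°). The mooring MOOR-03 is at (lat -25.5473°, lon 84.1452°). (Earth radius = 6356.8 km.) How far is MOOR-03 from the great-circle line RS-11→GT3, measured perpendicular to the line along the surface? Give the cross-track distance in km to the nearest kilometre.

δ₁₃ = central angle RS-11→MOOR-03 = 1.352738 rad  (haversine)
θ₁₃ = bearing RS-11→MOOR-03 = 231.792°,  θ₁₂ = bearing RS-11→GT3 = 266.606°
dₓₜ = R·arcsin(sin δ₁₃ · sin(θ₁₃ − θ₁₂)) = 6356.8·arcsin(0.97632·sin(-34.814°)) = -3758.371 km
|dₓₜ| = 3758.371 km

3758 km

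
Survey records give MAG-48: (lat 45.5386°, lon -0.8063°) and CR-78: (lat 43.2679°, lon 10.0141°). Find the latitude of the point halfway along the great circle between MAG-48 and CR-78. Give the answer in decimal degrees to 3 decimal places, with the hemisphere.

44.531°N

Bx = cos φ₂ cos Δλ = 0.715211,  By = cos φ₂ sin Δλ = 0.136698
φₘ = atan2(sin φ₁ + sin φ₂, √((cos φ₁ + Bx)² + By²)) = 44.53109°
λₘ = λ₁ + atan2(By, cos φ₁ + Bx) = 4.70922°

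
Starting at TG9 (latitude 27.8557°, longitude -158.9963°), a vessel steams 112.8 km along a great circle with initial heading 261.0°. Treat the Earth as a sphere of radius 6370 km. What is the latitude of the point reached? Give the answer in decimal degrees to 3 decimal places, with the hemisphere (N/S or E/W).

27.692°N

δ = d/R = 112.8/6370 = 0.017708 rad
φ₂ = arcsin(sin φ₁ cos δ + cos φ₁ sin δ cos θ)
   = arcsin(0.46725·0.99984 + 0.88413·0.01771·-0.15643) = 27.69237°
λ₂ = λ₁ + atan2(sin θ sin δ cos φ₁, cos δ − sin φ₁ sin φ₂) = -160.12805°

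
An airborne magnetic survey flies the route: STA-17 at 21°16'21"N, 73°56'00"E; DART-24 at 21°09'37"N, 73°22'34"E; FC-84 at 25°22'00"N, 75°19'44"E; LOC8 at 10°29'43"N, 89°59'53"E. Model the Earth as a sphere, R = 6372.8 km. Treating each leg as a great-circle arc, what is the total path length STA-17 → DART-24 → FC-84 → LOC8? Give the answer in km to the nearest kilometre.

STA-17: φ = +21.27250°, λ = +73.93333°
DART-24: φ = +21.16028°, λ = +73.37611°
FC-84: φ = +25.36667°, λ = +75.32889°
LOC8: φ = +10.49528°, λ = +89.99806°
STA-17→DART-24: c = 0.009275 rad, d = 59.11 km
DART-24→FC-84: c = 0.079809 rad, d = 508.61 km
FC-84→LOC8: c = 0.355295 rad, d = 2264.22 km
Total = 59.11 + 508.61 + 2264.22 = 2831.94 km

2832 km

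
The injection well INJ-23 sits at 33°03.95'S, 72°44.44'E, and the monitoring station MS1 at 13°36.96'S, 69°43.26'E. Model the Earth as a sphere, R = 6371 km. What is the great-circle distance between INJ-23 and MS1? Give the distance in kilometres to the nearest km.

2184 km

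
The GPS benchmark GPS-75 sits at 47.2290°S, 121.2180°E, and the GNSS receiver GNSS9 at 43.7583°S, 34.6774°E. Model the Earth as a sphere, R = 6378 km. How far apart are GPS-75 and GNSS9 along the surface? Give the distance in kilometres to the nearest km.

6401 km

Δφ = 3.4707°,  Δλ = -86.5406°
a = sin²(Δφ/2) + cos φ₁ cos φ₂ sin²(Δλ/2) = 0.231353
c = 2·arcsin(√a) = 1.003571 rad = 57.5004°
d = R·c = 6378 × 1.003571 = 6400.8 km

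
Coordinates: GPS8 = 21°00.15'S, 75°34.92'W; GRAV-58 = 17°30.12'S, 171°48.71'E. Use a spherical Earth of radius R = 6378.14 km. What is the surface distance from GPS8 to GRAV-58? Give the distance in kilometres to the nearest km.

GPS8: φ = -21.00250°, λ = -75.58200°
GRAV-58: φ = -17.50200°, λ = +171.81183°
Δφ = 3.5005°,  Δλ = -112.6062°
a = sin²(Δφ/2) + cos φ₁ cos φ₂ sin²(Δλ/2) = 0.617229
c = 2·arcsin(√a) = 1.807456 rad = 103.5596°
d = R·c = 6378.14 × 1.807456 = 11528.2 km

11528 km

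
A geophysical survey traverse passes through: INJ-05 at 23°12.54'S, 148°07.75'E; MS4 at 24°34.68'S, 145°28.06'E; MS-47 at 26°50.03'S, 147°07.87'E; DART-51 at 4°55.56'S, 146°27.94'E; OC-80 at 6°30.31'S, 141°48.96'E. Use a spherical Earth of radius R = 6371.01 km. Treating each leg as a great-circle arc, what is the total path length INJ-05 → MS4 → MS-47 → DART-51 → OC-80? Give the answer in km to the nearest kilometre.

3592 km

INJ-05: φ = -23.20900°, λ = +148.12917°
MS4: φ = -24.57800°, λ = +145.46767°
MS-47: φ = -26.83383°, λ = +147.13117°
DART-51: φ = -4.92600°, λ = +146.46567°
OC-80: φ = -6.50517°, λ = +141.81600°
INJ-05→MS4: c = 0.048729 rad, d = 310.45 km
MS4→MS-47: c = 0.047269 rad, d = 301.15 km
MS-47→DART-51: c = 0.382525 rad, d = 2437.07 km
DART-51→OC-80: c = 0.085320 rad, d = 543.57 km
Total = 310.45 + 301.15 + 2437.07 + 543.57 = 3592.24 km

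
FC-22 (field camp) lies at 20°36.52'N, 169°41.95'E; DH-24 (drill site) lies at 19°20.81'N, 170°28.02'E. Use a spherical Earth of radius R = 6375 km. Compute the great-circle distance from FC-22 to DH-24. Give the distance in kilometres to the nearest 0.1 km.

FC-22: φ = +20.60867°, λ = +169.69917°
DH-24: φ = +19.34683°, λ = +170.46700°
Δφ = -1.2618°,  Δλ = 0.7678°
a = sin²(Δφ/2) + cos φ₁ cos φ₂ sin²(Δλ/2) = 0.000161
c = 2·arcsin(√a) = 0.025370 rad = 1.4536°
d = R·c = 6375 × 0.025370 = 161.7 km

161.7 km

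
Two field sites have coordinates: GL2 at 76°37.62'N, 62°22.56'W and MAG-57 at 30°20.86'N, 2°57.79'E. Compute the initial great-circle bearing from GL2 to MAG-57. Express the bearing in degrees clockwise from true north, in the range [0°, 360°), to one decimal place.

106.6°

GL2: φ = +76.62700°, λ = -62.37600°
MAG-57: φ = +30.34767°, λ = +2.96317°
Δλ = 65.3392°
y = sin Δλ · cos φ₂ = 0.784267
x = cos φ₁ sin φ₂ − sin φ₁ cos φ₂ cos Δλ = -0.233452
θ = atan2(y, x) = 106.5766° → 106.5766° (mod 360°)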